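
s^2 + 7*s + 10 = (s + 2)*(s + 5)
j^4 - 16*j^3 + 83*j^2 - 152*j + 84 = (j - 7)*(j - 6)*(j - 2)*(j - 1)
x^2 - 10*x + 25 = (x - 5)^2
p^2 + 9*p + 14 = (p + 2)*(p + 7)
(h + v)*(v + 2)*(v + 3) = h*v^2 + 5*h*v + 6*h + v^3 + 5*v^2 + 6*v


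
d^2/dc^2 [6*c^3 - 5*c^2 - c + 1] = 36*c - 10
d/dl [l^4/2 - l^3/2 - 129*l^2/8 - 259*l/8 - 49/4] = 2*l^3 - 3*l^2/2 - 129*l/4 - 259/8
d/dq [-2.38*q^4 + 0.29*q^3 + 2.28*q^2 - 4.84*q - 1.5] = -9.52*q^3 + 0.87*q^2 + 4.56*q - 4.84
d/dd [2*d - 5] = 2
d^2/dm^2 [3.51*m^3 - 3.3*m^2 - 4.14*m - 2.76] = 21.06*m - 6.6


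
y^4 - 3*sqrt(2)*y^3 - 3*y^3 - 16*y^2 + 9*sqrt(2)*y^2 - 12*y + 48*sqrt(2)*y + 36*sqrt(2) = (y - 6)*(y + 1)*(y + 2)*(y - 3*sqrt(2))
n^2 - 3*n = n*(n - 3)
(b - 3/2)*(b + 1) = b^2 - b/2 - 3/2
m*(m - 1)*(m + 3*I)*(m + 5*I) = m^4 - m^3 + 8*I*m^3 - 15*m^2 - 8*I*m^2 + 15*m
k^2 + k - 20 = (k - 4)*(k + 5)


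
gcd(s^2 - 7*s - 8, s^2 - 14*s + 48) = s - 8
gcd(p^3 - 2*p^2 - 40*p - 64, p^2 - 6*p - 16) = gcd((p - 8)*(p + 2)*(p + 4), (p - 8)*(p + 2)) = p^2 - 6*p - 16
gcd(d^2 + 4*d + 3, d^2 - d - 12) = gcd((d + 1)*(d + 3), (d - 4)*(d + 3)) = d + 3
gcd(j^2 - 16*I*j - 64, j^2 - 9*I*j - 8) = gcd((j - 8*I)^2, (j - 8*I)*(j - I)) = j - 8*I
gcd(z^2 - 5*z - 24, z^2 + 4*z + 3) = z + 3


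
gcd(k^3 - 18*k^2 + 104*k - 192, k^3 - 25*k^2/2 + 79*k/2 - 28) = k - 8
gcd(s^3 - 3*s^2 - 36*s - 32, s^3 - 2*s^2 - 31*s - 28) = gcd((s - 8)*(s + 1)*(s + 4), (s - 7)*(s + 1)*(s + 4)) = s^2 + 5*s + 4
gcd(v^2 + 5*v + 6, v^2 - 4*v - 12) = v + 2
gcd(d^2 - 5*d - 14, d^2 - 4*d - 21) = d - 7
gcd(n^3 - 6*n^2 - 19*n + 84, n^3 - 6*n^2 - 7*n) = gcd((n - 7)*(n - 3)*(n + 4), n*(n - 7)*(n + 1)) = n - 7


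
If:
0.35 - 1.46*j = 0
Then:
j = 0.24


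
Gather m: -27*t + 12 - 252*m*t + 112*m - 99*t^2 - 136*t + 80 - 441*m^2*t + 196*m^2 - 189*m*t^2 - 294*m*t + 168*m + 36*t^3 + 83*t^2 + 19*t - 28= m^2*(196 - 441*t) + m*(-189*t^2 - 546*t + 280) + 36*t^3 - 16*t^2 - 144*t + 64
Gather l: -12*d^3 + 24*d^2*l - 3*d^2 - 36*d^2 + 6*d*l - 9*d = -12*d^3 - 39*d^2 - 9*d + l*(24*d^2 + 6*d)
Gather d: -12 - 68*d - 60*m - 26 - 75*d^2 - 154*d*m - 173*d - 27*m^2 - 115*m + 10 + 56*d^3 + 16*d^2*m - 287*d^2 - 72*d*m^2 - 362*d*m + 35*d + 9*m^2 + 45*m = 56*d^3 + d^2*(16*m - 362) + d*(-72*m^2 - 516*m - 206) - 18*m^2 - 130*m - 28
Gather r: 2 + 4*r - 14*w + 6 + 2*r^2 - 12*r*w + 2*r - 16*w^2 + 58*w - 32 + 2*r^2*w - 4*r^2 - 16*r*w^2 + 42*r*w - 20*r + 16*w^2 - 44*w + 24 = r^2*(2*w - 2) + r*(-16*w^2 + 30*w - 14)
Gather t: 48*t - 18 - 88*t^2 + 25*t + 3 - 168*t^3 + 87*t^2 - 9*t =-168*t^3 - t^2 + 64*t - 15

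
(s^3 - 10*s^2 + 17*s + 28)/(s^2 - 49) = (s^2 - 3*s - 4)/(s + 7)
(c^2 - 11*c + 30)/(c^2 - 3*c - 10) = (c - 6)/(c + 2)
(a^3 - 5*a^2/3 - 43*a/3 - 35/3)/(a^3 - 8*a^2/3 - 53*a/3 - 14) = (a - 5)/(a - 6)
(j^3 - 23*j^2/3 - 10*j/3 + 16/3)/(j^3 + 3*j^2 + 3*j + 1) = (3*j^2 - 26*j + 16)/(3*(j^2 + 2*j + 1))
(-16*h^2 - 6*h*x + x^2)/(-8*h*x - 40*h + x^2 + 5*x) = (2*h + x)/(x + 5)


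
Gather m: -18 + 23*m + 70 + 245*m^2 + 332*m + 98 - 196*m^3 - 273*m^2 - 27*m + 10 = -196*m^3 - 28*m^2 + 328*m + 160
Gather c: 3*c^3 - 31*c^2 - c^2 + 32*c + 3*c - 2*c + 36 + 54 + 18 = 3*c^3 - 32*c^2 + 33*c + 108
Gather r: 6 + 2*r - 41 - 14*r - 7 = -12*r - 42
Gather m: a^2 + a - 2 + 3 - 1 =a^2 + a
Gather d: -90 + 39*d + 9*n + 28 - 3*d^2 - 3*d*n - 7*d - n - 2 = -3*d^2 + d*(32 - 3*n) + 8*n - 64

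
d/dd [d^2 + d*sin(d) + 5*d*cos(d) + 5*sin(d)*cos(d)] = -5*d*sin(d) + d*cos(d) + 2*d + sin(d) + 5*cos(d) + 5*cos(2*d)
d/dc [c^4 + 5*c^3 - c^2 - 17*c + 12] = 4*c^3 + 15*c^2 - 2*c - 17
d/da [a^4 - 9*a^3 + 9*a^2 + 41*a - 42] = 4*a^3 - 27*a^2 + 18*a + 41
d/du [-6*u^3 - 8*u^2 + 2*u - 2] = -18*u^2 - 16*u + 2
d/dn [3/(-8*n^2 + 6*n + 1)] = 6*(8*n - 3)/(-8*n^2 + 6*n + 1)^2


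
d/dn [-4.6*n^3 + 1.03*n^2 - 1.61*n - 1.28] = -13.8*n^2 + 2.06*n - 1.61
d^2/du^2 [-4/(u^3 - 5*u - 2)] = 8*(3*u*(-u^3 + 5*u + 2) + (3*u^2 - 5)^2)/(-u^3 + 5*u + 2)^3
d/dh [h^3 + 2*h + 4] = 3*h^2 + 2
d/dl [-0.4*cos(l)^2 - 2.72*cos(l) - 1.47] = (0.8*cos(l) + 2.72)*sin(l)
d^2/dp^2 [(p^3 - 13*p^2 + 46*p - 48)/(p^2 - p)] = 4*(17*p^3 - 72*p^2 + 72*p - 24)/(p^3*(p^3 - 3*p^2 + 3*p - 1))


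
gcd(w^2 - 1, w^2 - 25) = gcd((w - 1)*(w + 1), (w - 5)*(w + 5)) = 1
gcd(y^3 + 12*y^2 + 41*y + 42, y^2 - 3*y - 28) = 1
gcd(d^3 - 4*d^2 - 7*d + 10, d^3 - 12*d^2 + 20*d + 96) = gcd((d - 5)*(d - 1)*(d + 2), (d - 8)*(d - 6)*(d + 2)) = d + 2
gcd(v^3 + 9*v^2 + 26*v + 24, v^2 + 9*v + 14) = v + 2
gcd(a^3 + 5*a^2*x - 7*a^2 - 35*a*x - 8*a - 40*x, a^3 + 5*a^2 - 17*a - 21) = a + 1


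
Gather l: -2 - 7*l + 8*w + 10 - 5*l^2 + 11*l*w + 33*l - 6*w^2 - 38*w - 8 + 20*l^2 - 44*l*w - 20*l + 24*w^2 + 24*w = 15*l^2 + l*(6 - 33*w) + 18*w^2 - 6*w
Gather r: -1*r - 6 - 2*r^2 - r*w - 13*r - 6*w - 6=-2*r^2 + r*(-w - 14) - 6*w - 12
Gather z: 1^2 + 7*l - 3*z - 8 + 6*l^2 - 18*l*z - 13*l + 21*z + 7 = 6*l^2 - 6*l + z*(18 - 18*l)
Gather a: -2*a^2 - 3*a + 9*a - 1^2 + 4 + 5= -2*a^2 + 6*a + 8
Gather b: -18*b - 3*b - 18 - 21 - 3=-21*b - 42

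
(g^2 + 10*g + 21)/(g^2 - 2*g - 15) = (g + 7)/(g - 5)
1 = 1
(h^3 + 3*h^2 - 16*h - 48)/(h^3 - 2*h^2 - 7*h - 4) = (h^2 + 7*h + 12)/(h^2 + 2*h + 1)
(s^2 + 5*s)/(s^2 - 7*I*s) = (s + 5)/(s - 7*I)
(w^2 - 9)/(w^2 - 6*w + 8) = (w^2 - 9)/(w^2 - 6*w + 8)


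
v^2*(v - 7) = v^3 - 7*v^2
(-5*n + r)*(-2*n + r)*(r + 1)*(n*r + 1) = 10*n^3*r^2 + 10*n^3*r - 7*n^2*r^3 - 7*n^2*r^2 + 10*n^2*r + 10*n^2 + n*r^4 + n*r^3 - 7*n*r^2 - 7*n*r + r^3 + r^2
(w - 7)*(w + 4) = w^2 - 3*w - 28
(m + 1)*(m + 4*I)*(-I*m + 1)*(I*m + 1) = m^4 + m^3 + 4*I*m^3 + m^2 + 4*I*m^2 + m + 4*I*m + 4*I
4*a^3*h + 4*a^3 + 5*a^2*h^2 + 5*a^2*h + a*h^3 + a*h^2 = (a + h)*(4*a + h)*(a*h + a)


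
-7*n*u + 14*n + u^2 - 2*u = (-7*n + u)*(u - 2)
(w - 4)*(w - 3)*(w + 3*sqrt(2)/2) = w^3 - 7*w^2 + 3*sqrt(2)*w^2/2 - 21*sqrt(2)*w/2 + 12*w + 18*sqrt(2)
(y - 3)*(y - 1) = y^2 - 4*y + 3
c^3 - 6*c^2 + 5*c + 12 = (c - 4)*(c - 3)*(c + 1)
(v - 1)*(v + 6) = v^2 + 5*v - 6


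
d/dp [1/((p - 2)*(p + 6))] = 2*(-p - 2)/(p^4 + 8*p^3 - 8*p^2 - 96*p + 144)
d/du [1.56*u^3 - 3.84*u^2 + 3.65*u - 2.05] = 4.68*u^2 - 7.68*u + 3.65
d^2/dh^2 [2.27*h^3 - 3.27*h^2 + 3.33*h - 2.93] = 13.62*h - 6.54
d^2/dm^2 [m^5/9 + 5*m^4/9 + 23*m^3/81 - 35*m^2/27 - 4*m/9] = 20*m^3/9 + 20*m^2/3 + 46*m/27 - 70/27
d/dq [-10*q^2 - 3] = -20*q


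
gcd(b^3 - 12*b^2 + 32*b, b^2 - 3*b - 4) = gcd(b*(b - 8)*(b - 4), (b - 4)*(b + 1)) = b - 4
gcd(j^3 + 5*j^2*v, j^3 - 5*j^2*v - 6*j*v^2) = j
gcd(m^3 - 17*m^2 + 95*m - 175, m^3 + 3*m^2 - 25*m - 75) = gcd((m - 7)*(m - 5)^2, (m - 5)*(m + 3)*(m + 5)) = m - 5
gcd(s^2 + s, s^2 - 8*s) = s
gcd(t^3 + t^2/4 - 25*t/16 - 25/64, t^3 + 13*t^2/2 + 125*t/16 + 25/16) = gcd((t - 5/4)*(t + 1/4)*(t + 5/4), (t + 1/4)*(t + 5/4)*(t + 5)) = t^2 + 3*t/2 + 5/16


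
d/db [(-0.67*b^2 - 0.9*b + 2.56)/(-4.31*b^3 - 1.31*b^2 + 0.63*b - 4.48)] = (-2.8877*b^4 - 7.758*b^3 + 31.4997*b^2 + 12.7104*b + 2.4192)/(18.5761*b^6 + 11.2922*b^5 - 3.7145*b^4 + 36.967*b^3 + 12.1345*b^2 - 5.6448*b + 20.0704)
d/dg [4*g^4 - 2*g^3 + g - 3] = 16*g^3 - 6*g^2 + 1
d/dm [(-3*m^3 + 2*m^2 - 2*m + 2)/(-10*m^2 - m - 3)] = (30*m^4 + 6*m^3 + 5*m^2 + 28*m + 8)/(100*m^4 + 20*m^3 + 61*m^2 + 6*m + 9)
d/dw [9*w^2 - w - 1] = 18*w - 1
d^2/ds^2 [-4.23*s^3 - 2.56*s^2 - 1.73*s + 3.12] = -25.38*s - 5.12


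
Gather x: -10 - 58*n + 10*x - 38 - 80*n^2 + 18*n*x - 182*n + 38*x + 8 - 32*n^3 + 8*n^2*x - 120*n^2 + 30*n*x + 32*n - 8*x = -32*n^3 - 200*n^2 - 208*n + x*(8*n^2 + 48*n + 40) - 40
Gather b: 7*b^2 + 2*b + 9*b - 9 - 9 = 7*b^2 + 11*b - 18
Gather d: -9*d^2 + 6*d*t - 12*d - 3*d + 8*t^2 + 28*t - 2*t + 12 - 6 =-9*d^2 + d*(6*t - 15) + 8*t^2 + 26*t + 6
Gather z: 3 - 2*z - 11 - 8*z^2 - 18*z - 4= -8*z^2 - 20*z - 12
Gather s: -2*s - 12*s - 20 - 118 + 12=-14*s - 126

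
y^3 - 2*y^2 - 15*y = y*(y - 5)*(y + 3)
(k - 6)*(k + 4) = k^2 - 2*k - 24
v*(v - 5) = v^2 - 5*v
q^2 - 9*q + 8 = (q - 8)*(q - 1)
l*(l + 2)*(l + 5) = l^3 + 7*l^2 + 10*l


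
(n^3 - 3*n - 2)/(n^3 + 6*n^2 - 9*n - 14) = (n + 1)/(n + 7)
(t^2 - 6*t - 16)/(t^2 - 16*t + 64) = (t + 2)/(t - 8)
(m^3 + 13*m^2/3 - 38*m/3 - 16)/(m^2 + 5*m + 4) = (m^2 + 10*m/3 - 16)/(m + 4)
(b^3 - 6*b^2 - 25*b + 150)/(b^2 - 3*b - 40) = (b^2 - 11*b + 30)/(b - 8)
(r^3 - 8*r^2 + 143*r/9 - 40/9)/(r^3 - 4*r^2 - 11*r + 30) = (r^2 - 3*r + 8/9)/(r^2 + r - 6)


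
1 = 1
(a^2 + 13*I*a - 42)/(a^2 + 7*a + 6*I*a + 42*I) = (a + 7*I)/(a + 7)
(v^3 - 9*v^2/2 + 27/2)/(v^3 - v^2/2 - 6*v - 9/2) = (v - 3)/(v + 1)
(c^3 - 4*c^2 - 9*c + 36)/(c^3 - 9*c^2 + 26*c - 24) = (c + 3)/(c - 2)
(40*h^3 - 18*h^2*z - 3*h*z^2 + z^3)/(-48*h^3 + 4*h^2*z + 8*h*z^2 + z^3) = (-5*h + z)/(6*h + z)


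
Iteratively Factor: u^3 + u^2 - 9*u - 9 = (u + 1)*(u^2 - 9) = (u + 1)*(u + 3)*(u - 3)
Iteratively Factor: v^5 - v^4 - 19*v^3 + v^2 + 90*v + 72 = (v + 1)*(v^4 - 2*v^3 - 17*v^2 + 18*v + 72) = (v - 4)*(v + 1)*(v^3 + 2*v^2 - 9*v - 18) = (v - 4)*(v + 1)*(v + 2)*(v^2 - 9) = (v - 4)*(v - 3)*(v + 1)*(v + 2)*(v + 3)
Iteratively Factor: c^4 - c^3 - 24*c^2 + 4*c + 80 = (c - 5)*(c^3 + 4*c^2 - 4*c - 16) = (c - 5)*(c + 4)*(c^2 - 4) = (c - 5)*(c - 2)*(c + 4)*(c + 2)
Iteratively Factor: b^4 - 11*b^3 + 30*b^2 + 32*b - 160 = (b + 2)*(b^3 - 13*b^2 + 56*b - 80) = (b - 5)*(b + 2)*(b^2 - 8*b + 16) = (b - 5)*(b - 4)*(b + 2)*(b - 4)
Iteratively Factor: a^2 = (a)*(a)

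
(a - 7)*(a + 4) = a^2 - 3*a - 28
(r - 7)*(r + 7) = r^2 - 49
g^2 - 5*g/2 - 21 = (g - 6)*(g + 7/2)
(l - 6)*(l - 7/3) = l^2 - 25*l/3 + 14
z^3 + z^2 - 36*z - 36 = (z - 6)*(z + 1)*(z + 6)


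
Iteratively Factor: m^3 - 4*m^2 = (m - 4)*(m^2) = m*(m - 4)*(m)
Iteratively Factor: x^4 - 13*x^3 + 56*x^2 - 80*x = (x - 4)*(x^3 - 9*x^2 + 20*x) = (x - 4)^2*(x^2 - 5*x) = (x - 5)*(x - 4)^2*(x)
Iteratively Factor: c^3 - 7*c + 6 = (c + 3)*(c^2 - 3*c + 2) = (c - 1)*(c + 3)*(c - 2)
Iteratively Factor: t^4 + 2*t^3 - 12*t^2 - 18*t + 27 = (t + 3)*(t^3 - t^2 - 9*t + 9) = (t - 3)*(t + 3)*(t^2 + 2*t - 3) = (t - 3)*(t - 1)*(t + 3)*(t + 3)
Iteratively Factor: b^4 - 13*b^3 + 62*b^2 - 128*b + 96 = (b - 4)*(b^3 - 9*b^2 + 26*b - 24) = (b - 4)^2*(b^2 - 5*b + 6) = (b - 4)^2*(b - 2)*(b - 3)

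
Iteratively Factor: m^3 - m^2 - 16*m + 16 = (m - 1)*(m^2 - 16) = (m - 4)*(m - 1)*(m + 4)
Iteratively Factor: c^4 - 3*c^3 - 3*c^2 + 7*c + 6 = (c - 2)*(c^3 - c^2 - 5*c - 3) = (c - 2)*(c + 1)*(c^2 - 2*c - 3) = (c - 3)*(c - 2)*(c + 1)*(c + 1)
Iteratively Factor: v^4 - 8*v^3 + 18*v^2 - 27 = (v + 1)*(v^3 - 9*v^2 + 27*v - 27) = (v - 3)*(v + 1)*(v^2 - 6*v + 9) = (v - 3)^2*(v + 1)*(v - 3)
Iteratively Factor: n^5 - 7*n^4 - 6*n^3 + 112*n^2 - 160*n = (n)*(n^4 - 7*n^3 - 6*n^2 + 112*n - 160) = n*(n - 2)*(n^3 - 5*n^2 - 16*n + 80) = n*(n - 4)*(n - 2)*(n^2 - n - 20) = n*(n - 4)*(n - 2)*(n + 4)*(n - 5)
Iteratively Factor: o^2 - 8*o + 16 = (o - 4)*(o - 4)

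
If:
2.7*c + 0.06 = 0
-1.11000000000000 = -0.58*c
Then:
No Solution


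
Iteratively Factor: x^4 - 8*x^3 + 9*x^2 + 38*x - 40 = (x - 4)*(x^3 - 4*x^2 - 7*x + 10) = (x - 5)*(x - 4)*(x^2 + x - 2) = (x - 5)*(x - 4)*(x + 2)*(x - 1)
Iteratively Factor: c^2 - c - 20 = (c + 4)*(c - 5)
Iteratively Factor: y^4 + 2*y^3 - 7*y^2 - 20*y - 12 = (y + 2)*(y^3 - 7*y - 6) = (y - 3)*(y + 2)*(y^2 + 3*y + 2) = (y - 3)*(y + 2)^2*(y + 1)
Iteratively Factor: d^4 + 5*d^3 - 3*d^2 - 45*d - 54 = (d - 3)*(d^3 + 8*d^2 + 21*d + 18) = (d - 3)*(d + 3)*(d^2 + 5*d + 6) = (d - 3)*(d + 3)^2*(d + 2)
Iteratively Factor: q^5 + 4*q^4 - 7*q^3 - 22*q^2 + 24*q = (q + 4)*(q^4 - 7*q^2 + 6*q) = q*(q + 4)*(q^3 - 7*q + 6) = q*(q - 1)*(q + 4)*(q^2 + q - 6) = q*(q - 2)*(q - 1)*(q + 4)*(q + 3)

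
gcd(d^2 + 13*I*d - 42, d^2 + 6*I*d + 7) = d + 7*I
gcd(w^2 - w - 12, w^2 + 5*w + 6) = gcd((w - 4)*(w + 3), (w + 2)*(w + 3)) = w + 3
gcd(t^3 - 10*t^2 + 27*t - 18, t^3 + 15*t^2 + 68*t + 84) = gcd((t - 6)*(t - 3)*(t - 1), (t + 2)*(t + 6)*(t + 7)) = 1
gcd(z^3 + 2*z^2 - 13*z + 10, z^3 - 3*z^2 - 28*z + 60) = z^2 + 3*z - 10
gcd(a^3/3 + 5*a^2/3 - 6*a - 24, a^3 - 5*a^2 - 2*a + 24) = a - 4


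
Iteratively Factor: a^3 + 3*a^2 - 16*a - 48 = (a + 4)*(a^2 - a - 12) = (a - 4)*(a + 4)*(a + 3)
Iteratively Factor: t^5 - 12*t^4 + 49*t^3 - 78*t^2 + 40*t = (t - 5)*(t^4 - 7*t^3 + 14*t^2 - 8*t) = (t - 5)*(t - 4)*(t^3 - 3*t^2 + 2*t) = (t - 5)*(t - 4)*(t - 1)*(t^2 - 2*t) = t*(t - 5)*(t - 4)*(t - 1)*(t - 2)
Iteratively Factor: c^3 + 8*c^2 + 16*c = (c)*(c^2 + 8*c + 16) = c*(c + 4)*(c + 4)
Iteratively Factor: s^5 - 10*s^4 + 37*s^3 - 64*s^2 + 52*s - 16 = (s - 4)*(s^4 - 6*s^3 + 13*s^2 - 12*s + 4) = (s - 4)*(s - 2)*(s^3 - 4*s^2 + 5*s - 2) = (s - 4)*(s - 2)^2*(s^2 - 2*s + 1) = (s - 4)*(s - 2)^2*(s - 1)*(s - 1)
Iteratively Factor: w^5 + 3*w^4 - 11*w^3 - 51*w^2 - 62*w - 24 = (w + 2)*(w^4 + w^3 - 13*w^2 - 25*w - 12) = (w + 1)*(w + 2)*(w^3 - 13*w - 12) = (w - 4)*(w + 1)*(w + 2)*(w^2 + 4*w + 3) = (w - 4)*(w + 1)*(w + 2)*(w + 3)*(w + 1)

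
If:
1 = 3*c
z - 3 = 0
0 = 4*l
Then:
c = 1/3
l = 0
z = 3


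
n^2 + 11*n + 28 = (n + 4)*(n + 7)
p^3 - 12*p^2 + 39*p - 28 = (p - 7)*(p - 4)*(p - 1)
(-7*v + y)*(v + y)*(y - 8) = -7*v^2*y + 56*v^2 - 6*v*y^2 + 48*v*y + y^3 - 8*y^2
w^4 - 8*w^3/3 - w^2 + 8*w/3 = w*(w - 8/3)*(w - 1)*(w + 1)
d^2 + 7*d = d*(d + 7)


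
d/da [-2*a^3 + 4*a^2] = 2*a*(4 - 3*a)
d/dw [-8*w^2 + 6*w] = 6 - 16*w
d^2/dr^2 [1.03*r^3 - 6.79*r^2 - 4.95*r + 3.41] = 6.18*r - 13.58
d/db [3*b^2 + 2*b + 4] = 6*b + 2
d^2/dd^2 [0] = 0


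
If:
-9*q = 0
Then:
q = 0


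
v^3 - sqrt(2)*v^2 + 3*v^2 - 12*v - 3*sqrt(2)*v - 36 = (v + 3)*(v - 3*sqrt(2))*(v + 2*sqrt(2))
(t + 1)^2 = t^2 + 2*t + 1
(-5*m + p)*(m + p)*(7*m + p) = -35*m^3 - 33*m^2*p + 3*m*p^2 + p^3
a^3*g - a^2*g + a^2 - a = a*(a - 1)*(a*g + 1)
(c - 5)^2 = c^2 - 10*c + 25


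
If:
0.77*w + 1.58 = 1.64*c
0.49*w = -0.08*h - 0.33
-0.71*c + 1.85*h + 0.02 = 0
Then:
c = 0.63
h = 0.23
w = -0.71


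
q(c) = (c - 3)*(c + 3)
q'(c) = 2*c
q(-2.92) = -0.47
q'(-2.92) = -5.84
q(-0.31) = -8.90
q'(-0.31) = -0.62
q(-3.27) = 1.69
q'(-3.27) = -6.54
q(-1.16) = -7.65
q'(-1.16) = -2.32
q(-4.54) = 11.61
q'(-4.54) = -9.08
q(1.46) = -6.87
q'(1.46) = 2.92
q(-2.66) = -1.92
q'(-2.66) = -5.32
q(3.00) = 0.00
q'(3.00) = 6.00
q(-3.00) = 0.00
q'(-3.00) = -6.00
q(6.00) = 27.00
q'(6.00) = 12.00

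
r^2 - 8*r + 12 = (r - 6)*(r - 2)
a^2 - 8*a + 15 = (a - 5)*(a - 3)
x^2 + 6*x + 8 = (x + 2)*(x + 4)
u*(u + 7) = u^2 + 7*u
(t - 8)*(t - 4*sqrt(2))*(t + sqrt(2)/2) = t^3 - 8*t^2 - 7*sqrt(2)*t^2/2 - 4*t + 28*sqrt(2)*t + 32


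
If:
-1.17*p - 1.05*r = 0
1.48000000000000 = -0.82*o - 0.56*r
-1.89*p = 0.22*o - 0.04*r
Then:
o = -1.66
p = 0.19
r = -0.21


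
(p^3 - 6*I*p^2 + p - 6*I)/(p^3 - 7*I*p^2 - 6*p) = (p + I)/p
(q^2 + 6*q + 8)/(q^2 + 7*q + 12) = (q + 2)/(q + 3)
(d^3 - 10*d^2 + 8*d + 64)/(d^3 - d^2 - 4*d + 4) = (d^2 - 12*d + 32)/(d^2 - 3*d + 2)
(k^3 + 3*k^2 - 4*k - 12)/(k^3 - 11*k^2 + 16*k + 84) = (k^2 + k - 6)/(k^2 - 13*k + 42)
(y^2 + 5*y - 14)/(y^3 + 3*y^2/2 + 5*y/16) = 16*(y^2 + 5*y - 14)/(y*(16*y^2 + 24*y + 5))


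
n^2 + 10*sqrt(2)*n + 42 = (n + 3*sqrt(2))*(n + 7*sqrt(2))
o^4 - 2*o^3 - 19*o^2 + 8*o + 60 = (o - 5)*(o - 2)*(o + 2)*(o + 3)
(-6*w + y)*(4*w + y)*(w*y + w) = -24*w^3*y - 24*w^3 - 2*w^2*y^2 - 2*w^2*y + w*y^3 + w*y^2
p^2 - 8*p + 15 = (p - 5)*(p - 3)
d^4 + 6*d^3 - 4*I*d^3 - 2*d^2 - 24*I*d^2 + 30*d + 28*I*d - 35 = (d - 1)*(d + 7)*(d - 5*I)*(d + I)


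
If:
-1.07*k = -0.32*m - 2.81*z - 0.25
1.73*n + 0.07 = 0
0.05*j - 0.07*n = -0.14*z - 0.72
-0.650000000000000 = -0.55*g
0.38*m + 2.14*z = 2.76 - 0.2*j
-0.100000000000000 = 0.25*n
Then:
No Solution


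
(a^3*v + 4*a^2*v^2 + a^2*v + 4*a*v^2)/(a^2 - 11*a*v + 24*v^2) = a*v*(a^2 + 4*a*v + a + 4*v)/(a^2 - 11*a*v + 24*v^2)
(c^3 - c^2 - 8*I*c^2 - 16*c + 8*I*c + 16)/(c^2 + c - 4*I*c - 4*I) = (c^2 - c*(1 + 4*I) + 4*I)/(c + 1)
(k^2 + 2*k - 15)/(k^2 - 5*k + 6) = (k + 5)/(k - 2)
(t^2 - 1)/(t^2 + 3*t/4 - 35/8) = 8*(t^2 - 1)/(8*t^2 + 6*t - 35)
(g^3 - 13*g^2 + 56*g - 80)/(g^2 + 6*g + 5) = (g^3 - 13*g^2 + 56*g - 80)/(g^2 + 6*g + 5)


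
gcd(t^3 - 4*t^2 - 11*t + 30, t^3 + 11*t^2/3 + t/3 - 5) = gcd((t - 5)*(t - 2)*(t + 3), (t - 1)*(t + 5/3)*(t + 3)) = t + 3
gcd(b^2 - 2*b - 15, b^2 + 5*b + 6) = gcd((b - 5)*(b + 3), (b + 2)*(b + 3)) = b + 3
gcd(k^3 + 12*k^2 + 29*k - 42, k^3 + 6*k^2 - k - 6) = k^2 + 5*k - 6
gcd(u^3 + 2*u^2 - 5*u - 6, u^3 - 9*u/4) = 1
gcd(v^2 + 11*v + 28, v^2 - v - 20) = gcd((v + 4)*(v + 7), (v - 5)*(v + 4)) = v + 4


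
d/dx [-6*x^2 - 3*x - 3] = -12*x - 3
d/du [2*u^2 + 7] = 4*u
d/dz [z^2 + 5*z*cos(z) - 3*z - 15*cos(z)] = -5*z*sin(z) + 2*z + 15*sin(z) + 5*cos(z) - 3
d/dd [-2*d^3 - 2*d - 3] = -6*d^2 - 2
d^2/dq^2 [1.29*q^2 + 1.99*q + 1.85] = 2.58000000000000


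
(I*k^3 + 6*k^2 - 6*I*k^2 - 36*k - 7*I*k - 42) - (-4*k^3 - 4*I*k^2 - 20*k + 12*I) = 4*k^3 + I*k^3 + 6*k^2 - 2*I*k^2 - 16*k - 7*I*k - 42 - 12*I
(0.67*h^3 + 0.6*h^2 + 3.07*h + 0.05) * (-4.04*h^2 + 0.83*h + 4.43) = -2.7068*h^5 - 1.8679*h^4 - 8.9367*h^3 + 5.0041*h^2 + 13.6416*h + 0.2215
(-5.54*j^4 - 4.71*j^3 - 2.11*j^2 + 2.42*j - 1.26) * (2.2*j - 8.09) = -12.188*j^5 + 34.4566*j^4 + 33.4619*j^3 + 22.3939*j^2 - 22.3498*j + 10.1934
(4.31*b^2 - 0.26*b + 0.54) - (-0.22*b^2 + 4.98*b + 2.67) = 4.53*b^2 - 5.24*b - 2.13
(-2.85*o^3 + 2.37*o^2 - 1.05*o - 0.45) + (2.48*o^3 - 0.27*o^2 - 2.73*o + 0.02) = -0.37*o^3 + 2.1*o^2 - 3.78*o - 0.43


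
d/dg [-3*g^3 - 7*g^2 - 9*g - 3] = -9*g^2 - 14*g - 9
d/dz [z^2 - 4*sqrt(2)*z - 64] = 2*z - 4*sqrt(2)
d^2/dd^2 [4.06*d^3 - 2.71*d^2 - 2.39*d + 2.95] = 24.36*d - 5.42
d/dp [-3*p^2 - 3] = -6*p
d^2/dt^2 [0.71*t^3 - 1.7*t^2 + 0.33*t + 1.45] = 4.26*t - 3.4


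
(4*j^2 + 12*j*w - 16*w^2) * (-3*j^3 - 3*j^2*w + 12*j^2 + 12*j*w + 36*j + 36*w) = -12*j^5 - 48*j^4*w + 48*j^4 + 12*j^3*w^2 + 192*j^3*w + 144*j^3 + 48*j^2*w^3 - 48*j^2*w^2 + 576*j^2*w - 192*j*w^3 - 144*j*w^2 - 576*w^3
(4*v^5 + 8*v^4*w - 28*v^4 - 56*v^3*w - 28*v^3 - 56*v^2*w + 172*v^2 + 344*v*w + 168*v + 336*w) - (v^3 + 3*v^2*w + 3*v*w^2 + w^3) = 4*v^5 + 8*v^4*w - 28*v^4 - 56*v^3*w - 29*v^3 - 59*v^2*w + 172*v^2 - 3*v*w^2 + 344*v*w + 168*v - w^3 + 336*w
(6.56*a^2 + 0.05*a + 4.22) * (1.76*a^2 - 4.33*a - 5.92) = 11.5456*a^4 - 28.3168*a^3 - 31.6245*a^2 - 18.5686*a - 24.9824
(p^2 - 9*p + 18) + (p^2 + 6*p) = 2*p^2 - 3*p + 18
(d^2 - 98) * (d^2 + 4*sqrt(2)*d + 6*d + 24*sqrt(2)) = d^4 + 4*sqrt(2)*d^3 + 6*d^3 - 98*d^2 + 24*sqrt(2)*d^2 - 588*d - 392*sqrt(2)*d - 2352*sqrt(2)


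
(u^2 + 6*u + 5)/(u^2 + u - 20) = (u + 1)/(u - 4)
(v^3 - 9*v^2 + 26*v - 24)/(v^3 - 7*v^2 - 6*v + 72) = (v^2 - 5*v + 6)/(v^2 - 3*v - 18)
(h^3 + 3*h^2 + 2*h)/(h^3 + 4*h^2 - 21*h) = (h^2 + 3*h + 2)/(h^2 + 4*h - 21)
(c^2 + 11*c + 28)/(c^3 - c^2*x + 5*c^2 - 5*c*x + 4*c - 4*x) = (-c - 7)/(-c^2 + c*x - c + x)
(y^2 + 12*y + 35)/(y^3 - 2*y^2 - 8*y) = (y^2 + 12*y + 35)/(y*(y^2 - 2*y - 8))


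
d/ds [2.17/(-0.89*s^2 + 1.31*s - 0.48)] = (3.8626*s - 2.8427)/(0.89*s^2 - 1.31*s + 0.48)^2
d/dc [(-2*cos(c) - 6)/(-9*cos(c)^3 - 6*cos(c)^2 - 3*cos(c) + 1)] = 32*(18*cos(c)^3 + 87*cos(c)^2 + 36*cos(c) + 10)*sin(c)/(-24*sin(c)^2 + 39*cos(c) + 9*cos(3*c) + 20)^2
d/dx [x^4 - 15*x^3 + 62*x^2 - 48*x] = 4*x^3 - 45*x^2 + 124*x - 48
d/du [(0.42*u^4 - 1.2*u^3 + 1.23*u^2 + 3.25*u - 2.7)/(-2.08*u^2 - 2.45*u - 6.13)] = (-1.7472*u^5 - 0.591000000000001*u^4 - 4.4184*u^3 + 25.8145*u^2 - 26.3118*u - 26.5375)/(4.3264*u^4 + 10.192*u^3 + 31.5033*u^2 + 30.037*u + 37.5769)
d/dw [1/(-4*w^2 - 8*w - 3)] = 8*(w + 1)/(4*w^2 + 8*w + 3)^2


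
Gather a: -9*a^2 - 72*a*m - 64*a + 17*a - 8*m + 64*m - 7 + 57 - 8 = -9*a^2 + a*(-72*m - 47) + 56*m + 42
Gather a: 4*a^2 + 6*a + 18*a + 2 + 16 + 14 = 4*a^2 + 24*a + 32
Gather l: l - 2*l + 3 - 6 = -l - 3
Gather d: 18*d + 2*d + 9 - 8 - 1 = 20*d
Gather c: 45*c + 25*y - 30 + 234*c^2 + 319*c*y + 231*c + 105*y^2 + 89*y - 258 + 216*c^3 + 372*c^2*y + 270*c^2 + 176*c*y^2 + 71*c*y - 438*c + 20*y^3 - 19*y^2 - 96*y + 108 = 216*c^3 + c^2*(372*y + 504) + c*(176*y^2 + 390*y - 162) + 20*y^3 + 86*y^2 + 18*y - 180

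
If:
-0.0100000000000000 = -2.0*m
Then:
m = 0.00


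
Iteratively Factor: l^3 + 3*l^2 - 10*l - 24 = (l + 4)*(l^2 - l - 6) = (l - 3)*(l + 4)*(l + 2)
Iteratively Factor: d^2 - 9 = (d + 3)*(d - 3)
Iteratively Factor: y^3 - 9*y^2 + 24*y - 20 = (y - 2)*(y^2 - 7*y + 10) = (y - 5)*(y - 2)*(y - 2)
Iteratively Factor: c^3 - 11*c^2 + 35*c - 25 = (c - 5)*(c^2 - 6*c + 5) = (c - 5)^2*(c - 1)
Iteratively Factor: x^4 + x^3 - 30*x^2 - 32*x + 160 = (x + 4)*(x^3 - 3*x^2 - 18*x + 40) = (x - 2)*(x + 4)*(x^2 - x - 20) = (x - 5)*(x - 2)*(x + 4)*(x + 4)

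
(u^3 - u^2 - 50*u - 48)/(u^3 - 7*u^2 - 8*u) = (u + 6)/u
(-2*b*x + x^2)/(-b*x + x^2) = (2*b - x)/(b - x)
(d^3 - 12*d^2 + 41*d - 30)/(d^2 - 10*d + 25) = (d^2 - 7*d + 6)/(d - 5)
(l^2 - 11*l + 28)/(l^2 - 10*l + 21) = (l - 4)/(l - 3)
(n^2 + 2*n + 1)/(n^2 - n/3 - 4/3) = 3*(n + 1)/(3*n - 4)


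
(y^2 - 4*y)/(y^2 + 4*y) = (y - 4)/(y + 4)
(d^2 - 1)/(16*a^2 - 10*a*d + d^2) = (d^2 - 1)/(16*a^2 - 10*a*d + d^2)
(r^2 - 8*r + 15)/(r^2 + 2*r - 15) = (r - 5)/(r + 5)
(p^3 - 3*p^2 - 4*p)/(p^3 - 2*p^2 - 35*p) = (-p^2 + 3*p + 4)/(-p^2 + 2*p + 35)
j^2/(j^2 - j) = j/(j - 1)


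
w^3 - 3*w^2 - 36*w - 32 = (w - 8)*(w + 1)*(w + 4)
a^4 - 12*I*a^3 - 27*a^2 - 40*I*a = a*(a - 8*I)*(a - 5*I)*(a + I)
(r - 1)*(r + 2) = r^2 + r - 2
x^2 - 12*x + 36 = (x - 6)^2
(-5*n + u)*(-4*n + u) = 20*n^2 - 9*n*u + u^2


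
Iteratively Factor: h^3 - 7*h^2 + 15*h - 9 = (h - 3)*(h^2 - 4*h + 3) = (h - 3)*(h - 1)*(h - 3)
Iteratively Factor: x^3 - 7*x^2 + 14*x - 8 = (x - 2)*(x^2 - 5*x + 4) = (x - 4)*(x - 2)*(x - 1)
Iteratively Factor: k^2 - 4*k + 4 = (k - 2)*(k - 2)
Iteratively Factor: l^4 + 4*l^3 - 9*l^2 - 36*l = (l + 3)*(l^3 + l^2 - 12*l) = (l + 3)*(l + 4)*(l^2 - 3*l) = l*(l + 3)*(l + 4)*(l - 3)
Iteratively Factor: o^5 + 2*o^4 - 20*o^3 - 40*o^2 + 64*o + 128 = (o - 2)*(o^4 + 4*o^3 - 12*o^2 - 64*o - 64) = (o - 4)*(o - 2)*(o^3 + 8*o^2 + 20*o + 16) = (o - 4)*(o - 2)*(o + 2)*(o^2 + 6*o + 8) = (o - 4)*(o - 2)*(o + 2)^2*(o + 4)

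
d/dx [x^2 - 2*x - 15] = 2*x - 2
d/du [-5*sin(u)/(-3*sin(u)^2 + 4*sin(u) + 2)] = 5*(3*cos(u)^2 - 5)*cos(u)/(3*sin(u)^2 - 4*sin(u) - 2)^2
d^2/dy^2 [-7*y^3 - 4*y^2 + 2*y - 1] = -42*y - 8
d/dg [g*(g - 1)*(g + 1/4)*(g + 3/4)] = 4*g^3 - 13*g/8 - 3/16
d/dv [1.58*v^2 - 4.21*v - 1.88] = 3.16*v - 4.21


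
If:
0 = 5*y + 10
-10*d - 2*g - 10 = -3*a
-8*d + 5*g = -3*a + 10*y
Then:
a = -11*g - 140/3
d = -7*g/2 - 15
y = -2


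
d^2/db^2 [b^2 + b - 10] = 2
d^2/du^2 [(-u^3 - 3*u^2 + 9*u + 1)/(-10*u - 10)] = (u^3 + 3*u^2 + 3*u + 11)/(5*(u^3 + 3*u^2 + 3*u + 1))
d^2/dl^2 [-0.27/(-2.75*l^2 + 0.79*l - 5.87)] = (-4.08375*l^2 + 1.17315*l + 0.27*(5.5*l - 0.79)*(11.0*l - 1.58) - 8.71695)/(2.75*l^2 - 0.79*l + 5.87)^3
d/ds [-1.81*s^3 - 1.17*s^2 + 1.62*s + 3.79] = -5.43*s^2 - 2.34*s + 1.62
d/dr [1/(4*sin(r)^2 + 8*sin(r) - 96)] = -(sin(r) + 1)*cos(r)/(2*(sin(r)^2 + 2*sin(r) - 24)^2)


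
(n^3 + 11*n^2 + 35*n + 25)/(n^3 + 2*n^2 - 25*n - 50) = (n^2 + 6*n + 5)/(n^2 - 3*n - 10)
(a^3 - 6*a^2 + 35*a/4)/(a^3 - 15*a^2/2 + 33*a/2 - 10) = a*(2*a - 7)/(2*(a^2 - 5*a + 4))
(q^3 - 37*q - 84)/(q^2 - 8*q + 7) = (q^2 + 7*q + 12)/(q - 1)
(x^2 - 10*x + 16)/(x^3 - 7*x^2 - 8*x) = (x - 2)/(x*(x + 1))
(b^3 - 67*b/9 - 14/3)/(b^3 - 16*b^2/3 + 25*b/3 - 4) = (9*b^2 + 27*b + 14)/(3*(3*b^2 - 7*b + 4))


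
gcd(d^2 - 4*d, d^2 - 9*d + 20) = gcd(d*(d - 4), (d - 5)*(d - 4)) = d - 4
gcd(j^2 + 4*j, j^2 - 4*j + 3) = 1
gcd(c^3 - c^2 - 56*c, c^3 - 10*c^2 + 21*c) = c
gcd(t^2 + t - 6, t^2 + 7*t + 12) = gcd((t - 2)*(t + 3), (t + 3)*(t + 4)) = t + 3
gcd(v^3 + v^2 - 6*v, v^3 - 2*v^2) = v^2 - 2*v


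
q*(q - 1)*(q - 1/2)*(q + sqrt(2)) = q^4 - 3*q^3/2 + sqrt(2)*q^3 - 3*sqrt(2)*q^2/2 + q^2/2 + sqrt(2)*q/2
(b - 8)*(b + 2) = b^2 - 6*b - 16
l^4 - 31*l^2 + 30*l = l*(l - 5)*(l - 1)*(l + 6)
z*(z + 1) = z^2 + z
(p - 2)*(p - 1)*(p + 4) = p^3 + p^2 - 10*p + 8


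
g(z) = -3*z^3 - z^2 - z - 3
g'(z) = -9*z^2 - 2*z - 1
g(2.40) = -52.63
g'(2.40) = -57.64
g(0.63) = -4.78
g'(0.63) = -5.83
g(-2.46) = 38.07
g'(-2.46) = -50.54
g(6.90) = -1043.04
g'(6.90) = -443.29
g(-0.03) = -2.97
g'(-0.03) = -0.95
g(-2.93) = 66.81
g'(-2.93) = -72.40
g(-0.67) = -1.88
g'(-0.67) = -3.70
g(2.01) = -33.41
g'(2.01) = -41.38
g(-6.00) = 615.00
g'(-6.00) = -313.00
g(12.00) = -5343.00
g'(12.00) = -1321.00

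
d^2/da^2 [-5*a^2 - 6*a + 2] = -10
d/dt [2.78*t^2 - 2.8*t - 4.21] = 5.56*t - 2.8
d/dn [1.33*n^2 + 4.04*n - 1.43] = 2.66*n + 4.04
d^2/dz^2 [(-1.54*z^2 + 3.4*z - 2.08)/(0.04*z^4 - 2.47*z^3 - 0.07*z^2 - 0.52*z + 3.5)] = (-0.014784*z^8 + 0.978191999999999*z^7 - 24.240676*z^6 + 130.181976*z^5 - 131.179896*z^4 - 210.075744*z^3 + 337.856136*z^2 - 103.345872*z - 27.498064)/(6.4e-5*z^12 - 0.011856*z^11 + 0.731772*z^10 - 15.030223*z^9 - 0.955545*z^8 - 11.619777*z^7 + 63.493307*z^6 + 1.182792*z^5 + 28.437066*z^4 - 90.148708*z^3 + 0.2667*z^2 - 19.11*z + 42.875)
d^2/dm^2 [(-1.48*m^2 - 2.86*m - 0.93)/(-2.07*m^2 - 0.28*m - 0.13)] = (7.105427357601e-15*m^4 + 22.794012*m^3 + 21.520134*m^2 - 1.383588*m - 0.512886)/(8.869743*m^6 + 3.599316*m^5 + 2.157975*m^4 + 0.47404*m^3 + 0.135525*m^2 + 0.014196*m + 0.002197)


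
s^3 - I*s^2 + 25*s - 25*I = (s - 5*I)*(s - I)*(s + 5*I)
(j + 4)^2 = j^2 + 8*j + 16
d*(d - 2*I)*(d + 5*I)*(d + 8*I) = d^4 + 11*I*d^3 - 14*d^2 + 80*I*d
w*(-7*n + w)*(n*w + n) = -7*n^2*w^2 - 7*n^2*w + n*w^3 + n*w^2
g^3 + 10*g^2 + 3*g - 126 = (g - 3)*(g + 6)*(g + 7)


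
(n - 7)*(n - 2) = n^2 - 9*n + 14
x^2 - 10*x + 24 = (x - 6)*(x - 4)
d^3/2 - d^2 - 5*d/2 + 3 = (d/2 + 1)*(d - 3)*(d - 1)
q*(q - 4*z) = q^2 - 4*q*z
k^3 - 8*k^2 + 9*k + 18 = (k - 6)*(k - 3)*(k + 1)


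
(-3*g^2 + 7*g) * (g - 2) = -3*g^3 + 13*g^2 - 14*g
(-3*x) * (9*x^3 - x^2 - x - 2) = -27*x^4 + 3*x^3 + 3*x^2 + 6*x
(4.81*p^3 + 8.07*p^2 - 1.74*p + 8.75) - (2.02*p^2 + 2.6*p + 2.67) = 4.81*p^3 + 6.05*p^2 - 4.34*p + 6.08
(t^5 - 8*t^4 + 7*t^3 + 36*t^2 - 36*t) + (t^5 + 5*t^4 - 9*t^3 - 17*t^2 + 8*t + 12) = 2*t^5 - 3*t^4 - 2*t^3 + 19*t^2 - 28*t + 12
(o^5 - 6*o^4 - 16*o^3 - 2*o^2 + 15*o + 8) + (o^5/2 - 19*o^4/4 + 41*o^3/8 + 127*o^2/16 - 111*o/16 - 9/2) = 3*o^5/2 - 43*o^4/4 - 87*o^3/8 + 95*o^2/16 + 129*o/16 + 7/2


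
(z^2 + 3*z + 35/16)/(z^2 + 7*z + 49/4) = (16*z^2 + 48*z + 35)/(4*(4*z^2 + 28*z + 49))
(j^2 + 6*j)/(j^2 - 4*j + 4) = j*(j + 6)/(j^2 - 4*j + 4)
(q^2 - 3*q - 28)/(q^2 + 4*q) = (q - 7)/q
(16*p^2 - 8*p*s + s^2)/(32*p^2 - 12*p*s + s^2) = (4*p - s)/(8*p - s)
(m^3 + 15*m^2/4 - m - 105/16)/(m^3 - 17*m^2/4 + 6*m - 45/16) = (4*m^2 + 20*m + 21)/(4*m^2 - 12*m + 9)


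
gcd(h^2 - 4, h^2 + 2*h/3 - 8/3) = h + 2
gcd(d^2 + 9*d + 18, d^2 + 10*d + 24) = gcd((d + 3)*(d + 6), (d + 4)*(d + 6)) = d + 6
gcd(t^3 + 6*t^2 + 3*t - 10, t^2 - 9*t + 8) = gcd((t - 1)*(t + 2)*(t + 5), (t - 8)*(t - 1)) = t - 1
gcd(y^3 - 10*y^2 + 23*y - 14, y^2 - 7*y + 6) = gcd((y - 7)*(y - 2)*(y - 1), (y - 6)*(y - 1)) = y - 1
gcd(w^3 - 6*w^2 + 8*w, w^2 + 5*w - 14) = w - 2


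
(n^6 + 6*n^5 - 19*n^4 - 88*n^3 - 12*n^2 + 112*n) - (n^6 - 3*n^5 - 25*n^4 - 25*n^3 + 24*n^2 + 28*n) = 9*n^5 + 6*n^4 - 63*n^3 - 36*n^2 + 84*n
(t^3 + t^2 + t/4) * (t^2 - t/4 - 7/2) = t^5 + 3*t^4/4 - 7*t^3/2 - 57*t^2/16 - 7*t/8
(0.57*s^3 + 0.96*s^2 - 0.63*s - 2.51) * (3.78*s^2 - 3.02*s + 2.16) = 2.1546*s^5 + 1.9074*s^4 - 4.0494*s^3 - 5.5116*s^2 + 6.2194*s - 5.4216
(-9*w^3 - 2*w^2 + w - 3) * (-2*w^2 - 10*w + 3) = 18*w^5 + 94*w^4 - 9*w^3 - 10*w^2 + 33*w - 9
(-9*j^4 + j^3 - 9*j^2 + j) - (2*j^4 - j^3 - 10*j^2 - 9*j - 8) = -11*j^4 + 2*j^3 + j^2 + 10*j + 8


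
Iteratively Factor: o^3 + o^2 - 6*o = (o + 3)*(o^2 - 2*o) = o*(o + 3)*(o - 2)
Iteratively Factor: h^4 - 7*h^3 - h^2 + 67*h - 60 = (h - 5)*(h^3 - 2*h^2 - 11*h + 12) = (h - 5)*(h + 3)*(h^2 - 5*h + 4) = (h - 5)*(h - 1)*(h + 3)*(h - 4)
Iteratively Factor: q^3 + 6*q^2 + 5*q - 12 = (q - 1)*(q^2 + 7*q + 12) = (q - 1)*(q + 4)*(q + 3)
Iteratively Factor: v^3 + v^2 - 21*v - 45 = (v + 3)*(v^2 - 2*v - 15) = (v - 5)*(v + 3)*(v + 3)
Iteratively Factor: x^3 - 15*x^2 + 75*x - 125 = (x - 5)*(x^2 - 10*x + 25) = (x - 5)^2*(x - 5)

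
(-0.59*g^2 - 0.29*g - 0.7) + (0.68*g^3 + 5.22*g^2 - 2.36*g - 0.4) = 0.68*g^3 + 4.63*g^2 - 2.65*g - 1.1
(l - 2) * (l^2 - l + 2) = l^3 - 3*l^2 + 4*l - 4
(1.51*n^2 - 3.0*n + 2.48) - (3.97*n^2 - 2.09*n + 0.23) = -2.46*n^2 - 0.91*n + 2.25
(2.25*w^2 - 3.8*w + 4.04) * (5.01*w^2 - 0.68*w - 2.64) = 11.2725*w^4 - 20.568*w^3 + 16.8844*w^2 + 7.2848*w - 10.6656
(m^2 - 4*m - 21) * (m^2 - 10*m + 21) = m^4 - 14*m^3 + 40*m^2 + 126*m - 441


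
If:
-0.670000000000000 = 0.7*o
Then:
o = -0.96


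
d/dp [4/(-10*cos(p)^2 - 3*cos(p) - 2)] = -4*(20*cos(p) + 3)*sin(p)/(10*cos(p)^2 + 3*cos(p) + 2)^2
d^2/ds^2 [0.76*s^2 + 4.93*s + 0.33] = 1.52000000000000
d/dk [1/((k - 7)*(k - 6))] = (13 - 2*k)/(k^4 - 26*k^3 + 253*k^2 - 1092*k + 1764)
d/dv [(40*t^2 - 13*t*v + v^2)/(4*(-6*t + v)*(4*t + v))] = t*(392*t^2 - 128*t*v + 11*v^2)/(4*(576*t^4 + 96*t^3*v - 44*t^2*v^2 - 4*t*v^3 + v^4))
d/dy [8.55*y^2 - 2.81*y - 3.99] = 17.1*y - 2.81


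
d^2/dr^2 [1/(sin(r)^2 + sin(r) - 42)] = (-4*sin(r)^4 - 3*sin(r)^3 - 163*sin(r)^2 - 36*sin(r) + 86)/(sin(r)^2 + sin(r) - 42)^3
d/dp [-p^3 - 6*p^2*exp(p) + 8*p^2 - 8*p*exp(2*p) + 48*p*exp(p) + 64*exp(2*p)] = -6*p^2*exp(p) - 3*p^2 - 16*p*exp(2*p) + 36*p*exp(p) + 16*p + 120*exp(2*p) + 48*exp(p)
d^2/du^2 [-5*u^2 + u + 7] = -10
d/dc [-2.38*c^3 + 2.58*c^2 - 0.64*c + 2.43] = -7.14*c^2 + 5.16*c - 0.64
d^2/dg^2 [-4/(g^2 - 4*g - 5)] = 8*(-g^2 + 4*g + 4*(g - 2)^2 + 5)/(-g^2 + 4*g + 5)^3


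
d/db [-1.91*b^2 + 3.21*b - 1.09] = 3.21 - 3.82*b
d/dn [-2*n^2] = -4*n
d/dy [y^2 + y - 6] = 2*y + 1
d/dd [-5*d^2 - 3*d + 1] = -10*d - 3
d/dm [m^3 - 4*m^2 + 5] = m*(3*m - 8)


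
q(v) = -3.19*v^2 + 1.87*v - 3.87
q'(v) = 1.87 - 6.38*v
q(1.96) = -12.46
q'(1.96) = -10.63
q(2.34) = -16.96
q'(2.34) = -13.06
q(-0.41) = -5.17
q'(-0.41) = 4.49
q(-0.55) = -5.86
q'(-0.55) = 5.38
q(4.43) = -58.19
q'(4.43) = -26.39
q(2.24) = -15.69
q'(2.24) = -12.42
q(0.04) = -3.80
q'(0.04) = 1.61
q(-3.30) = -44.78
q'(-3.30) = 22.92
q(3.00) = -26.97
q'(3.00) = -17.27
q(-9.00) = -279.09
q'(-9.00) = 59.29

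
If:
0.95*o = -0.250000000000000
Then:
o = -0.26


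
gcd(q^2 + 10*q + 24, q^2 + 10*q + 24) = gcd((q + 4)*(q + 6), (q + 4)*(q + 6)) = q^2 + 10*q + 24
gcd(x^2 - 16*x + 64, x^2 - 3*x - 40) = x - 8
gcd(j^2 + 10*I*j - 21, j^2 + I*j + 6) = j + 3*I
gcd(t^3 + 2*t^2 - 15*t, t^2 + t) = t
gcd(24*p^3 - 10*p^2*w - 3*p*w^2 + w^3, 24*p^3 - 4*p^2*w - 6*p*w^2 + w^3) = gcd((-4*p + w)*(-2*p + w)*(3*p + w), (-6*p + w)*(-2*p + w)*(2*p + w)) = 2*p - w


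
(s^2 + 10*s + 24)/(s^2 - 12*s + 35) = (s^2 + 10*s + 24)/(s^2 - 12*s + 35)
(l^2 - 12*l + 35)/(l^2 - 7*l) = (l - 5)/l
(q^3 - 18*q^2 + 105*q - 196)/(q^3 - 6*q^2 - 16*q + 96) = (q^2 - 14*q + 49)/(q^2 - 2*q - 24)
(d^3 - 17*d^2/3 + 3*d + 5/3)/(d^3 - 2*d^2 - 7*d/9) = 3*(d^2 - 6*d + 5)/(d*(3*d - 7))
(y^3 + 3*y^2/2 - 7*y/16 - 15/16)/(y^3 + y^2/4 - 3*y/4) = (y + 5/4)/y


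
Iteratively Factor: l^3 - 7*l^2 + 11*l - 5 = (l - 5)*(l^2 - 2*l + 1) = (l - 5)*(l - 1)*(l - 1)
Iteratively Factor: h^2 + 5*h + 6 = (h + 3)*(h + 2)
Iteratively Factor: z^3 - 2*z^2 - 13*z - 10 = (z - 5)*(z^2 + 3*z + 2) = (z - 5)*(z + 1)*(z + 2)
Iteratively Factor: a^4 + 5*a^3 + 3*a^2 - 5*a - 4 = (a + 1)*(a^3 + 4*a^2 - a - 4) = (a + 1)^2*(a^2 + 3*a - 4) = (a + 1)^2*(a + 4)*(a - 1)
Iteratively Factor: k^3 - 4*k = (k - 2)*(k^2 + 2*k) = k*(k - 2)*(k + 2)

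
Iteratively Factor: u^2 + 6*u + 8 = (u + 2)*(u + 4)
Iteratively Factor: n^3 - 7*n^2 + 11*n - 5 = (n - 5)*(n^2 - 2*n + 1) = (n - 5)*(n - 1)*(n - 1)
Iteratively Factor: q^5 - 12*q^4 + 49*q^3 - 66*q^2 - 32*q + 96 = (q - 3)*(q^4 - 9*q^3 + 22*q^2 - 32) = (q - 4)*(q - 3)*(q^3 - 5*q^2 + 2*q + 8) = (q - 4)*(q - 3)*(q + 1)*(q^2 - 6*q + 8) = (q - 4)^2*(q - 3)*(q + 1)*(q - 2)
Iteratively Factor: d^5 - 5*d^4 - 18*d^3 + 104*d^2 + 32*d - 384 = (d + 2)*(d^4 - 7*d^3 - 4*d^2 + 112*d - 192) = (d - 4)*(d + 2)*(d^3 - 3*d^2 - 16*d + 48) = (d - 4)*(d - 3)*(d + 2)*(d^2 - 16) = (d - 4)^2*(d - 3)*(d + 2)*(d + 4)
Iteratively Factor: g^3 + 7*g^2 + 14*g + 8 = (g + 1)*(g^2 + 6*g + 8) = (g + 1)*(g + 2)*(g + 4)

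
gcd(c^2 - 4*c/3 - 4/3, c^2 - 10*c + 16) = c - 2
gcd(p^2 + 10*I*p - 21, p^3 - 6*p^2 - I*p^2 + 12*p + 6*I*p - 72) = p + 3*I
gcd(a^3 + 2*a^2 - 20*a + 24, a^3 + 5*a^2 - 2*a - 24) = a - 2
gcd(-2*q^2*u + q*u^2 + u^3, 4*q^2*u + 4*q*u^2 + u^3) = 2*q*u + u^2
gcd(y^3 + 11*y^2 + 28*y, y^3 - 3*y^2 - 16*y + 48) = y + 4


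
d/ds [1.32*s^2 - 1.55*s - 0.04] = 2.64*s - 1.55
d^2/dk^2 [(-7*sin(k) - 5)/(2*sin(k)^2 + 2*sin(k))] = (7*sin(k) + 6 - 5/sin(k) - 20/sin(k)^2 - 10/sin(k)^3)/(2*(sin(k) + 1)^2)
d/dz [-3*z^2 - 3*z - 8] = -6*z - 3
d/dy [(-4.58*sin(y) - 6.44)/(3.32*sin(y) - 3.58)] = 37.7772*cos(y)/(3.32*sin(y) - 3.58)^2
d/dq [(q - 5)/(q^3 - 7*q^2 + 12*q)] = (q*(q^2 - 7*q + 12) - (q - 5)*(3*q^2 - 14*q + 12))/(q^2*(q^2 - 7*q + 12)^2)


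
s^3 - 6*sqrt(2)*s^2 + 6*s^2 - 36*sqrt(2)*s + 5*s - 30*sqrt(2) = (s + 1)*(s + 5)*(s - 6*sqrt(2))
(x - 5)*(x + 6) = x^2 + x - 30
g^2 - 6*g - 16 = (g - 8)*(g + 2)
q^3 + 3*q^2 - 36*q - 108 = (q - 6)*(q + 3)*(q + 6)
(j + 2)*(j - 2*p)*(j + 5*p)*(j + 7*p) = j^4 + 10*j^3*p + 2*j^3 + 11*j^2*p^2 + 20*j^2*p - 70*j*p^3 + 22*j*p^2 - 140*p^3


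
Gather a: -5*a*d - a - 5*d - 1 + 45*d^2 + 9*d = a*(-5*d - 1) + 45*d^2 + 4*d - 1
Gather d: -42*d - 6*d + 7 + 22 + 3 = 32 - 48*d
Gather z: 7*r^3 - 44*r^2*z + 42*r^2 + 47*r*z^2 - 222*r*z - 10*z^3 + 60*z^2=7*r^3 + 42*r^2 - 10*z^3 + z^2*(47*r + 60) + z*(-44*r^2 - 222*r)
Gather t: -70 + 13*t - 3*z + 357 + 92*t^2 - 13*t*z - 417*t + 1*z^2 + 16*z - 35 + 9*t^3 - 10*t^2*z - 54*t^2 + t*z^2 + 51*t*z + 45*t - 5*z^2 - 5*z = 9*t^3 + t^2*(38 - 10*z) + t*(z^2 + 38*z - 359) - 4*z^2 + 8*z + 252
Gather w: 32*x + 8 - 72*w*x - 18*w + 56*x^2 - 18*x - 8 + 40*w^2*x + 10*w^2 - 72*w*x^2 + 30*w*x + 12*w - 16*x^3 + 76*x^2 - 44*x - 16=w^2*(40*x + 10) + w*(-72*x^2 - 42*x - 6) - 16*x^3 + 132*x^2 - 30*x - 16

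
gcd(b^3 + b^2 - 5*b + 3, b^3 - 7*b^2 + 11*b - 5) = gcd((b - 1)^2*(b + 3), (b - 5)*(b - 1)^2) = b^2 - 2*b + 1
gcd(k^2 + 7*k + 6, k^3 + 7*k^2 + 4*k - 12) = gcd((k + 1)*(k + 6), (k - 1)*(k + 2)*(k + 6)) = k + 6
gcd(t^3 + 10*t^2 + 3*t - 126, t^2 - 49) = t + 7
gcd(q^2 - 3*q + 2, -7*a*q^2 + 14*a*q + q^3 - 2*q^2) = q - 2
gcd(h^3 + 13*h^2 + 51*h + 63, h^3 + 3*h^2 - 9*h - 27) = h^2 + 6*h + 9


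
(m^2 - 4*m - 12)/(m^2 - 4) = (m - 6)/(m - 2)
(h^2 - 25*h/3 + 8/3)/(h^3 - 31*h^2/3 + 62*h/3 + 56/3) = (3*h^2 - 25*h + 8)/(3*h^3 - 31*h^2 + 62*h + 56)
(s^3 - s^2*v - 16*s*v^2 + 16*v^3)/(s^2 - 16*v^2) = s - v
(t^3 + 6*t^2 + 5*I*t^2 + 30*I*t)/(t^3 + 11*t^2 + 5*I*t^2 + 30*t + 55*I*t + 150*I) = t/(t + 5)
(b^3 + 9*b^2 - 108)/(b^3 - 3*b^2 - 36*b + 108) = (b + 6)/(b - 6)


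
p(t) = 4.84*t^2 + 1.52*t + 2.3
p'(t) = 9.68*t + 1.52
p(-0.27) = 2.24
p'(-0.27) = -1.09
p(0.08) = 2.45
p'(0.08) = 2.29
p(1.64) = 17.81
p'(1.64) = 17.40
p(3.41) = 63.76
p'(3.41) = 34.53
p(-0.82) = 4.31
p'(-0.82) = -6.42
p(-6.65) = 206.23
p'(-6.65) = -62.85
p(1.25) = 11.76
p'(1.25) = 13.62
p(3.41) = 63.76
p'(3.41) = 34.53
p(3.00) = 50.42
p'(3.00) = 30.56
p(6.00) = 185.66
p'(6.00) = 59.60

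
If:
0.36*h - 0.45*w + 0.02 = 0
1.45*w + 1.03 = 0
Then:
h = -0.94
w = -0.71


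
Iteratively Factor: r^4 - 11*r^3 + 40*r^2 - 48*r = (r - 4)*(r^3 - 7*r^2 + 12*r) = (r - 4)*(r - 3)*(r^2 - 4*r) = (r - 4)^2*(r - 3)*(r)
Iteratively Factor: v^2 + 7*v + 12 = (v + 3)*(v + 4)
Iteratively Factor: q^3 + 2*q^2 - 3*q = (q + 3)*(q^2 - q) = q*(q + 3)*(q - 1)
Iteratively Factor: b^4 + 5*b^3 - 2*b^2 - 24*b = (b + 4)*(b^3 + b^2 - 6*b) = b*(b + 4)*(b^2 + b - 6) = b*(b + 3)*(b + 4)*(b - 2)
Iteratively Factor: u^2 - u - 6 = (u + 2)*(u - 3)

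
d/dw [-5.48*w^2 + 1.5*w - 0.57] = 1.5 - 10.96*w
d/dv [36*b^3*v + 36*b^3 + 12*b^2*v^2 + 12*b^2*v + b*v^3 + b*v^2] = b*(36*b^2 + 24*b*v + 12*b + 3*v^2 + 2*v)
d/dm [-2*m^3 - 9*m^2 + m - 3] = -6*m^2 - 18*m + 1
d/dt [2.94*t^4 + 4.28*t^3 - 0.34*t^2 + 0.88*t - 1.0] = 11.76*t^3 + 12.84*t^2 - 0.68*t + 0.88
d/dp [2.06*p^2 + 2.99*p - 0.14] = 4.12*p + 2.99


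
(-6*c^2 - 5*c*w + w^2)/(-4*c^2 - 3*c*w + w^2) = (-6*c + w)/(-4*c + w)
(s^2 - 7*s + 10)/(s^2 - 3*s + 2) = (s - 5)/(s - 1)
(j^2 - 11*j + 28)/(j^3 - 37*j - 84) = (j - 4)/(j^2 + 7*j + 12)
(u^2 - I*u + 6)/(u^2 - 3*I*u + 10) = (u - 3*I)/(u - 5*I)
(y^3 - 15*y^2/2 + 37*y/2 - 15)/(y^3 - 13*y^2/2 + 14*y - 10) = (y - 3)/(y - 2)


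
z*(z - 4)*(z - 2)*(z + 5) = z^4 - z^3 - 22*z^2 + 40*z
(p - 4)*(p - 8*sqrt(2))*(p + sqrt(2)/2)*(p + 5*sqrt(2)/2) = p^4 - 5*sqrt(2)*p^3 - 4*p^3 - 91*p^2/2 + 20*sqrt(2)*p^2 - 20*sqrt(2)*p + 182*p + 80*sqrt(2)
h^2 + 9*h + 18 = (h + 3)*(h + 6)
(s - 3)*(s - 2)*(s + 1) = s^3 - 4*s^2 + s + 6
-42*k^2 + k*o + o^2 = (-6*k + o)*(7*k + o)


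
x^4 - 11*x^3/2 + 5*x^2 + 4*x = x*(x - 4)*(x - 2)*(x + 1/2)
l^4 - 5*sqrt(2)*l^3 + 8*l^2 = l^2*(l - 4*sqrt(2))*(l - sqrt(2))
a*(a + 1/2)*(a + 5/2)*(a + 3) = a^4 + 6*a^3 + 41*a^2/4 + 15*a/4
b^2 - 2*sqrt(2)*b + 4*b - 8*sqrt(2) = (b + 4)*(b - 2*sqrt(2))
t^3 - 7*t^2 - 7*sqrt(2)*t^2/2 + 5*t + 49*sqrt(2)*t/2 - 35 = (t - 7)*(t - 5*sqrt(2)/2)*(t - sqrt(2))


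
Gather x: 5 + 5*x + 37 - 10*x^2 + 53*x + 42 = -10*x^2 + 58*x + 84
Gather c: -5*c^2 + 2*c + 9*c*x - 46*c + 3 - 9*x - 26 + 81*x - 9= -5*c^2 + c*(9*x - 44) + 72*x - 32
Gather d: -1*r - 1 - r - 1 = -2*r - 2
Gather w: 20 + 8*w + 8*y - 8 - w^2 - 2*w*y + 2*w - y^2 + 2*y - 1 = -w^2 + w*(10 - 2*y) - y^2 + 10*y + 11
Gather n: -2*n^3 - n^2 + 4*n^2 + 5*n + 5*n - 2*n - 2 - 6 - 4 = -2*n^3 + 3*n^2 + 8*n - 12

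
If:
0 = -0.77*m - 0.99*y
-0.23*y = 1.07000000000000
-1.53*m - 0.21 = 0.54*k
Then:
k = -17.34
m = 5.98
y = -4.65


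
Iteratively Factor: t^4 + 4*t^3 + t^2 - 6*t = (t)*(t^3 + 4*t^2 + t - 6) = t*(t + 2)*(t^2 + 2*t - 3) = t*(t + 2)*(t + 3)*(t - 1)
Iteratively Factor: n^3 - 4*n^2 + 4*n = (n - 2)*(n^2 - 2*n) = n*(n - 2)*(n - 2)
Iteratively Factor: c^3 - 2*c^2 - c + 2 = (c + 1)*(c^2 - 3*c + 2) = (c - 1)*(c + 1)*(c - 2)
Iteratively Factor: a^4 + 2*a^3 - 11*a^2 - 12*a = (a)*(a^3 + 2*a^2 - 11*a - 12) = a*(a + 4)*(a^2 - 2*a - 3) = a*(a - 3)*(a + 4)*(a + 1)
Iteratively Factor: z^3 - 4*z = (z + 2)*(z^2 - 2*z) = z*(z + 2)*(z - 2)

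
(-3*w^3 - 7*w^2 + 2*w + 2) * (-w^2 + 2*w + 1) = 3*w^5 + w^4 - 19*w^3 - 5*w^2 + 6*w + 2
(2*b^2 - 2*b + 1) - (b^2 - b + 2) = b^2 - b - 1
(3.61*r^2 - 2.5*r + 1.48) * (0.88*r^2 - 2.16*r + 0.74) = 3.1768*r^4 - 9.9976*r^3 + 9.3738*r^2 - 5.0468*r + 1.0952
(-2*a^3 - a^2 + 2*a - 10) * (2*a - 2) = -4*a^4 + 2*a^3 + 6*a^2 - 24*a + 20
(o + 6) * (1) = o + 6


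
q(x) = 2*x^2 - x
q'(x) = 4*x - 1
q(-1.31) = 4.74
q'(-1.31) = -6.24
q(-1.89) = 9.03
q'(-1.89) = -8.56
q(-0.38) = 0.67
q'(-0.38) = -2.52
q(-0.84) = 2.25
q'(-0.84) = -4.36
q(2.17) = 7.25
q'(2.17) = 7.68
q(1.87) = 5.12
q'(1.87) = 6.48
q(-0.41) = 0.75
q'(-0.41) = -2.64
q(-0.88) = 2.43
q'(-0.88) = -4.52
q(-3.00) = 21.00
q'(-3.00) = -13.00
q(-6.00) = 78.00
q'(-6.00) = -25.00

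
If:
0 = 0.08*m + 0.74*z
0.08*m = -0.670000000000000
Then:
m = -8.38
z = 0.91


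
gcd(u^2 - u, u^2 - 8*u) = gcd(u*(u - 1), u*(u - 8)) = u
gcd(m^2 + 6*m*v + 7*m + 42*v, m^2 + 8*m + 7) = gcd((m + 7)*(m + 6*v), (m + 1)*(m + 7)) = m + 7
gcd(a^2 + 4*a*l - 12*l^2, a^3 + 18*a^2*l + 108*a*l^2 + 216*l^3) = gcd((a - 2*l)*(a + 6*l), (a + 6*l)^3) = a + 6*l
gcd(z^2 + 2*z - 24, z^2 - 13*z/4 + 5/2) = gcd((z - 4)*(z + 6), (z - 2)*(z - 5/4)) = 1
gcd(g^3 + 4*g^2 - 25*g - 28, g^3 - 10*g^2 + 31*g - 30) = 1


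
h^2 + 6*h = h*(h + 6)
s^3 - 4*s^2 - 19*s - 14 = (s - 7)*(s + 1)*(s + 2)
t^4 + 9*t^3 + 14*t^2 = t^2*(t + 2)*(t + 7)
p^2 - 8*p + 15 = (p - 5)*(p - 3)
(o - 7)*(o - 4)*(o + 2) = o^3 - 9*o^2 + 6*o + 56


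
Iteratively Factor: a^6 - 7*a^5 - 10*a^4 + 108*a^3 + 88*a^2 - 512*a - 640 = (a - 4)*(a^5 - 3*a^4 - 22*a^3 + 20*a^2 + 168*a + 160) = (a - 4)*(a + 2)*(a^4 - 5*a^3 - 12*a^2 + 44*a + 80) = (a - 4)*(a + 2)^2*(a^3 - 7*a^2 + 2*a + 40) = (a - 4)^2*(a + 2)^2*(a^2 - 3*a - 10) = (a - 5)*(a - 4)^2*(a + 2)^2*(a + 2)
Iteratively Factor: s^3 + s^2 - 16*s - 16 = (s - 4)*(s^2 + 5*s + 4) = (s - 4)*(s + 4)*(s + 1)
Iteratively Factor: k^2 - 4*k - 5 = (k + 1)*(k - 5)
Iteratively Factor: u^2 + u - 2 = (u - 1)*(u + 2)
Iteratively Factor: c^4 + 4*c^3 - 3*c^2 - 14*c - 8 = (c + 1)*(c^3 + 3*c^2 - 6*c - 8) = (c + 1)*(c + 4)*(c^2 - c - 2) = (c - 2)*(c + 1)*(c + 4)*(c + 1)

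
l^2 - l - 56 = (l - 8)*(l + 7)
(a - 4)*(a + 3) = a^2 - a - 12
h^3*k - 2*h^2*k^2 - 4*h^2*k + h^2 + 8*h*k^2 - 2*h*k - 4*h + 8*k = (h - 4)*(h - 2*k)*(h*k + 1)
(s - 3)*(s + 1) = s^2 - 2*s - 3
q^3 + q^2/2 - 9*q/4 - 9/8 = (q - 3/2)*(q + 1/2)*(q + 3/2)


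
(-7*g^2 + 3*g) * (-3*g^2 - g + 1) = 21*g^4 - 2*g^3 - 10*g^2 + 3*g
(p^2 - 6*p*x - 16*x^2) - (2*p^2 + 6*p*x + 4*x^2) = -p^2 - 12*p*x - 20*x^2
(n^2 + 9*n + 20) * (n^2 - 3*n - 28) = n^4 + 6*n^3 - 35*n^2 - 312*n - 560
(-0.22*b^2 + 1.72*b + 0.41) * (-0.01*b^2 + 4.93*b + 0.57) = 0.0022*b^4 - 1.1018*b^3 + 8.3501*b^2 + 3.0017*b + 0.2337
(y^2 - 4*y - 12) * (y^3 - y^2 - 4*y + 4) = y^5 - 5*y^4 - 12*y^3 + 32*y^2 + 32*y - 48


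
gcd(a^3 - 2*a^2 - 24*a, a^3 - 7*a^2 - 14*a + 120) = a^2 - 2*a - 24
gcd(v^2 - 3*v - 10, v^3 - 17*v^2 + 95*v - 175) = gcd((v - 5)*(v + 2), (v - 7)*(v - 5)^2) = v - 5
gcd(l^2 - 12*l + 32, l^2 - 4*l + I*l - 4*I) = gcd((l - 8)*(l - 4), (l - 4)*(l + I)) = l - 4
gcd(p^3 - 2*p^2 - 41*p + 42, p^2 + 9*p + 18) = p + 6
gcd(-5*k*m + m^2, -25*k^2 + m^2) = 5*k - m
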